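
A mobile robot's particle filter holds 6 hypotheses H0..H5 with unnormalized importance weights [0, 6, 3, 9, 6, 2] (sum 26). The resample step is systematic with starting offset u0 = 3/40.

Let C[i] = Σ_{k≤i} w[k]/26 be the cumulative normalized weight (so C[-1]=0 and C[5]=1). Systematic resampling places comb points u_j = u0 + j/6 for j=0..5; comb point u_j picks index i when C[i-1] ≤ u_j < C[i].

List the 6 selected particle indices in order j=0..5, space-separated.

1 2 3 3 4 4

C = [0, 3/13, 9/26, 9/13, 12/13, 1]
j=0: u_0=3/40 ∈ [0, 3/13) → index 1
j=1: u_1=29/120 ∈ [3/13, 9/26) → index 2
j=2: u_2=49/120 ∈ [9/26, 9/13) → index 3
j=3: u_3=23/40 ∈ [9/26, 9/13) → index 3
j=4: u_4=89/120 ∈ [9/13, 12/13) → index 4
j=5: u_5=109/120 ∈ [9/13, 12/13) → index 4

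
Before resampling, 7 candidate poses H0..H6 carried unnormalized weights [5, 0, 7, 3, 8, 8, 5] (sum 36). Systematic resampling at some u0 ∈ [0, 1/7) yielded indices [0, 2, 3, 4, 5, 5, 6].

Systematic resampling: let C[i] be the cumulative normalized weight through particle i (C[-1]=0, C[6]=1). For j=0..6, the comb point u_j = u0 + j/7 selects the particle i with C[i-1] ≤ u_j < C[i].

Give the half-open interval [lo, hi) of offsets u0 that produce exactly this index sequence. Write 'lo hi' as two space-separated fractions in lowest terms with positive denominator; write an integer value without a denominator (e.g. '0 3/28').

17/252 11/84

C = [5/36, 5/36, 1/3, 5/12, 23/36, 31/36, 1]
j=0 picked index 0: u0 ∈ [0, 5/36)
j=1 picked index 2: u0 ∈ [-1/252, 4/21)
j=2 picked index 3: u0 ∈ [1/21, 11/84)
j=3 picked index 4: u0 ∈ [-1/84, 53/252)
j=4 picked index 5: u0 ∈ [17/252, 73/252)
j=5 picked index 5: u0 ∈ [-19/252, 37/252)
j=6 picked index 6: u0 ∈ [1/252, 1/7)
intersection: [17/252, 11/84)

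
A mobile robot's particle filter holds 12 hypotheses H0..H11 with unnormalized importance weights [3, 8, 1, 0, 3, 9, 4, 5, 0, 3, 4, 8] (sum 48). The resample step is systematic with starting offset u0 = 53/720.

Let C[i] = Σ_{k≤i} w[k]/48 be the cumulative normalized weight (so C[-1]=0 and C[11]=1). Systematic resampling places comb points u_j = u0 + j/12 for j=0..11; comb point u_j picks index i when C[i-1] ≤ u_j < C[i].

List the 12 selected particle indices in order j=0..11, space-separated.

C = [1/16, 11/48, 1/4, 1/4, 5/16, 1/2, 7/12, 11/16, 11/16, 3/4, 5/6, 1]
j=0: u_0=53/720 ∈ [1/16, 11/48) → index 1
j=1: u_1=113/720 ∈ [1/16, 11/48) → index 1
j=2: u_2=173/720 ∈ [11/48, 1/4) → index 2
j=3: u_3=233/720 ∈ [5/16, 1/2) → index 5
j=4: u_4=293/720 ∈ [5/16, 1/2) → index 5
j=5: u_5=353/720 ∈ [5/16, 1/2) → index 5
j=6: u_6=413/720 ∈ [1/2, 7/12) → index 6
j=7: u_7=473/720 ∈ [7/12, 11/16) → index 7
j=8: u_8=533/720 ∈ [11/16, 3/4) → index 9
j=9: u_9=593/720 ∈ [3/4, 5/6) → index 10
j=10: u_10=653/720 ∈ [5/6, 1) → index 11
j=11: u_11=713/720 ∈ [5/6, 1) → index 11

1 1 2 5 5 5 6 7 9 10 11 11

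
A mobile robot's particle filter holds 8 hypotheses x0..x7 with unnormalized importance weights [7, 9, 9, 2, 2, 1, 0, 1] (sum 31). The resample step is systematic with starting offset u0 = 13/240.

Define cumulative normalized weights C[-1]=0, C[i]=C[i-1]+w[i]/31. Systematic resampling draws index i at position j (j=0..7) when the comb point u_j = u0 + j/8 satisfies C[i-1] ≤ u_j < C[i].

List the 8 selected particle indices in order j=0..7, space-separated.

C = [7/31, 16/31, 25/31, 27/31, 29/31, 30/31, 30/31, 1]
j=0: u_0=13/240 ∈ [0, 7/31) → index 0
j=1: u_1=43/240 ∈ [0, 7/31) → index 0
j=2: u_2=73/240 ∈ [7/31, 16/31) → index 1
j=3: u_3=103/240 ∈ [7/31, 16/31) → index 1
j=4: u_4=133/240 ∈ [16/31, 25/31) → index 2
j=5: u_5=163/240 ∈ [16/31, 25/31) → index 2
j=6: u_6=193/240 ∈ [16/31, 25/31) → index 2
j=7: u_7=223/240 ∈ [27/31, 29/31) → index 4

0 0 1 1 2 2 2 4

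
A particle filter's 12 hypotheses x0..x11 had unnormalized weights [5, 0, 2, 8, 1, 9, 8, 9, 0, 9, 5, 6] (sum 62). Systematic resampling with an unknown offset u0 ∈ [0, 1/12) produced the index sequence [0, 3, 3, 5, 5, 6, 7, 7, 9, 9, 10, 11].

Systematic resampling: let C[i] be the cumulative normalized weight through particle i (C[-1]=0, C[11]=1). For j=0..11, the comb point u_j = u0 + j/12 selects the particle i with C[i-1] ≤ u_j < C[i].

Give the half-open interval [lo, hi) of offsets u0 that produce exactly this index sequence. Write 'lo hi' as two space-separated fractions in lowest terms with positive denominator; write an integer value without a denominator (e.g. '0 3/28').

1/31 13/186

C = [5/62, 5/62, 7/62, 15/62, 8/31, 25/62, 33/62, 21/31, 21/31, 51/62, 28/31, 1]
j=0 picked index 0: u0 ∈ [0, 5/62)
j=1 picked index 3: u0 ∈ [11/372, 59/372)
j=2 picked index 3: u0 ∈ [-5/93, 7/93)
j=3 picked index 5: u0 ∈ [1/124, 19/124)
j=4 picked index 5: u0 ∈ [-7/93, 13/186)
j=5 picked index 6: u0 ∈ [-5/372, 43/372)
j=6 picked index 7: u0 ∈ [1/31, 11/62)
j=7 picked index 7: u0 ∈ [-19/372, 35/372)
j=8 picked index 9: u0 ∈ [1/93, 29/186)
j=9 picked index 9: u0 ∈ [-9/124, 9/124)
j=10 picked index 10: u0 ∈ [-1/93, 13/186)
j=11 picked index 11: u0 ∈ [-5/372, 1/12)
intersection: [1/31, 13/186)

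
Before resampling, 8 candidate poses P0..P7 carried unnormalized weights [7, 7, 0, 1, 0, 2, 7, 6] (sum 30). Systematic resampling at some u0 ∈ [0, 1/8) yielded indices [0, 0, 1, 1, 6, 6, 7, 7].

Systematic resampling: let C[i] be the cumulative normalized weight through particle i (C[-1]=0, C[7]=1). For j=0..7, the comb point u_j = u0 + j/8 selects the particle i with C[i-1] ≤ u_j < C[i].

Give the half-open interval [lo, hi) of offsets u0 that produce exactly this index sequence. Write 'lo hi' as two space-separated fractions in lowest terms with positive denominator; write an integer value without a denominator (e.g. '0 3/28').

1/15 11/120

C = [7/30, 7/15, 7/15, 1/2, 1/2, 17/30, 4/5, 1]
j=0 picked index 0: u0 ∈ [0, 7/30)
j=1 picked index 0: u0 ∈ [-1/8, 13/120)
j=2 picked index 1: u0 ∈ [-1/60, 13/60)
j=3 picked index 1: u0 ∈ [-17/120, 11/120)
j=4 picked index 6: u0 ∈ [1/15, 3/10)
j=5 picked index 6: u0 ∈ [-7/120, 7/40)
j=6 picked index 7: u0 ∈ [1/20, 1/4)
j=7 picked index 7: u0 ∈ [-3/40, 1/8)
intersection: [1/15, 11/120)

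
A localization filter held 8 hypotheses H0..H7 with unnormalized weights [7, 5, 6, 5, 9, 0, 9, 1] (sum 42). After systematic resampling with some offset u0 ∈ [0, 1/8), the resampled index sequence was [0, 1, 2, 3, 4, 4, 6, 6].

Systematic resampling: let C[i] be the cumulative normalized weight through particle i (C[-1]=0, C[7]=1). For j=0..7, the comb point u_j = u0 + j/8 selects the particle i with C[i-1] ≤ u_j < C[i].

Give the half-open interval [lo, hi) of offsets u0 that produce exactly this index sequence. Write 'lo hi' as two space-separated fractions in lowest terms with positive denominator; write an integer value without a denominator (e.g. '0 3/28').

C = [1/6, 2/7, 3/7, 23/42, 16/21, 16/21, 41/42, 1]
j=0 picked index 0: u0 ∈ [0, 1/6)
j=1 picked index 1: u0 ∈ [1/24, 9/56)
j=2 picked index 2: u0 ∈ [1/28, 5/28)
j=3 picked index 3: u0 ∈ [3/56, 29/168)
j=4 picked index 4: u0 ∈ [1/21, 11/42)
j=5 picked index 4: u0 ∈ [-13/168, 23/168)
j=6 picked index 6: u0 ∈ [1/84, 19/84)
j=7 picked index 6: u0 ∈ [-19/168, 17/168)
intersection: [3/56, 17/168)

3/56 17/168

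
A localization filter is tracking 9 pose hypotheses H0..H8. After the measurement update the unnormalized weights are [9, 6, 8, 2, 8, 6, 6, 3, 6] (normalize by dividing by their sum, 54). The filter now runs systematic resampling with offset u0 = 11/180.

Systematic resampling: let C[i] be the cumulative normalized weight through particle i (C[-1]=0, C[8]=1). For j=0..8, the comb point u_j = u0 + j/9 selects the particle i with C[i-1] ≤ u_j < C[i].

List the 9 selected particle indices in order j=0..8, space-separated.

C = [1/6, 5/18, 23/54, 25/54, 11/18, 13/18, 5/6, 8/9, 1]
j=0: u_0=11/180 ∈ [0, 1/6) → index 0
j=1: u_1=31/180 ∈ [1/6, 5/18) → index 1
j=2: u_2=17/60 ∈ [5/18, 23/54) → index 2
j=3: u_3=71/180 ∈ [5/18, 23/54) → index 2
j=4: u_4=91/180 ∈ [25/54, 11/18) → index 4
j=5: u_5=37/60 ∈ [11/18, 13/18) → index 5
j=6: u_6=131/180 ∈ [13/18, 5/6) → index 6
j=7: u_7=151/180 ∈ [5/6, 8/9) → index 7
j=8: u_8=19/20 ∈ [8/9, 1) → index 8

0 1 2 2 4 5 6 7 8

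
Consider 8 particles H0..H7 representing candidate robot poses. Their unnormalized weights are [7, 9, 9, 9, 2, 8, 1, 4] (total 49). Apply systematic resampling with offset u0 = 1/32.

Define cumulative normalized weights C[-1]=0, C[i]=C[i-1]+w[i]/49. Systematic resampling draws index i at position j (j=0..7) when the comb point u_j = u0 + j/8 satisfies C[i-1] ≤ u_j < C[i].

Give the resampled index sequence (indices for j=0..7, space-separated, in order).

0 1 1 2 3 3 5 6

C = [1/7, 16/49, 25/49, 34/49, 36/49, 44/49, 45/49, 1]
j=0: u_0=1/32 ∈ [0, 1/7) → index 0
j=1: u_1=5/32 ∈ [1/7, 16/49) → index 1
j=2: u_2=9/32 ∈ [1/7, 16/49) → index 1
j=3: u_3=13/32 ∈ [16/49, 25/49) → index 2
j=4: u_4=17/32 ∈ [25/49, 34/49) → index 3
j=5: u_5=21/32 ∈ [25/49, 34/49) → index 3
j=6: u_6=25/32 ∈ [36/49, 44/49) → index 5
j=7: u_7=29/32 ∈ [44/49, 45/49) → index 6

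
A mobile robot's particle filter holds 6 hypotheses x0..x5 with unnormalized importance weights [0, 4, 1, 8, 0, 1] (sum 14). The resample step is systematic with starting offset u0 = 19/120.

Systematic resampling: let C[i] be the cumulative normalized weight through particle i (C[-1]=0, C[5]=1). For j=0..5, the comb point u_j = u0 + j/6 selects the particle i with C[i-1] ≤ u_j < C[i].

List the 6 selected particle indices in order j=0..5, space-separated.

1 2 3 3 3 5

C = [0, 2/7, 5/14, 13/14, 13/14, 1]
j=0: u_0=19/120 ∈ [0, 2/7) → index 1
j=1: u_1=13/40 ∈ [2/7, 5/14) → index 2
j=2: u_2=59/120 ∈ [5/14, 13/14) → index 3
j=3: u_3=79/120 ∈ [5/14, 13/14) → index 3
j=4: u_4=33/40 ∈ [5/14, 13/14) → index 3
j=5: u_5=119/120 ∈ [13/14, 1) → index 5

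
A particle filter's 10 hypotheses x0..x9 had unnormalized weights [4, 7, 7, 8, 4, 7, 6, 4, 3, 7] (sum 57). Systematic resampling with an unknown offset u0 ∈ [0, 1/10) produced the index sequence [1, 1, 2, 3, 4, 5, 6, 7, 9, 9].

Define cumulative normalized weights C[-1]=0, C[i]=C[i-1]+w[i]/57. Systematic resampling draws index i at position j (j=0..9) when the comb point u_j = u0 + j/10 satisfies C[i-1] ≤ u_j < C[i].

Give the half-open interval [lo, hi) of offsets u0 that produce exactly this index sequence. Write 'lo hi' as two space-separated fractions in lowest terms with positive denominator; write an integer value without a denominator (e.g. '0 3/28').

22/285 53/570

C = [4/57, 11/57, 6/19, 26/57, 10/19, 37/57, 43/57, 47/57, 50/57, 1]
j=0 picked index 1: u0 ∈ [4/57, 11/57)
j=1 picked index 1: u0 ∈ [-17/570, 53/570)
j=2 picked index 2: u0 ∈ [-2/285, 11/95)
j=3 picked index 3: u0 ∈ [3/190, 89/570)
j=4 picked index 4: u0 ∈ [16/285, 12/95)
j=5 picked index 5: u0 ∈ [1/38, 17/114)
j=6 picked index 6: u0 ∈ [14/285, 44/285)
j=7 picked index 7: u0 ∈ [31/570, 71/570)
j=8 picked index 9: u0 ∈ [22/285, 1/5)
j=9 picked index 9: u0 ∈ [-13/570, 1/10)
intersection: [22/285, 53/570)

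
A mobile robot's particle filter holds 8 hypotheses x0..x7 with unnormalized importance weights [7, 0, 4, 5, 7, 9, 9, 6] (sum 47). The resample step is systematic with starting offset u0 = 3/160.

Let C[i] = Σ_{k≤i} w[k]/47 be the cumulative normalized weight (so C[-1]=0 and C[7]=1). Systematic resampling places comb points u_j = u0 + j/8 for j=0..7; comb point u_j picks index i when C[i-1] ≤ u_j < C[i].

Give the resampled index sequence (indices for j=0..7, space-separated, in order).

C = [7/47, 7/47, 11/47, 16/47, 23/47, 32/47, 41/47, 1]
j=0: u_0=3/160 ∈ [0, 7/47) → index 0
j=1: u_1=23/160 ∈ [0, 7/47) → index 0
j=2: u_2=43/160 ∈ [11/47, 16/47) → index 3
j=3: u_3=63/160 ∈ [16/47, 23/47) → index 4
j=4: u_4=83/160 ∈ [23/47, 32/47) → index 5
j=5: u_5=103/160 ∈ [23/47, 32/47) → index 5
j=6: u_6=123/160 ∈ [32/47, 41/47) → index 6
j=7: u_7=143/160 ∈ [41/47, 1) → index 7

0 0 3 4 5 5 6 7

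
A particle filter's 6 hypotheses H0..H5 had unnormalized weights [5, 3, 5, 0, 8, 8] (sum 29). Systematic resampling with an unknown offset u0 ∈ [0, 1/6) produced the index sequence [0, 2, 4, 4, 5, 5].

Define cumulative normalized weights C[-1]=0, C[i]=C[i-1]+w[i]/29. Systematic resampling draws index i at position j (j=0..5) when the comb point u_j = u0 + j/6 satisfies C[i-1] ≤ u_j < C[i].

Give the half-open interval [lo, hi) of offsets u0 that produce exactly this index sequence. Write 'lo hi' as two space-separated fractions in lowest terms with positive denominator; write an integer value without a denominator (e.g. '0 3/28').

10/87 1/6

C = [5/29, 8/29, 13/29, 13/29, 21/29, 1]
j=0 picked index 0: u0 ∈ [0, 5/29)
j=1 picked index 2: u0 ∈ [19/174, 49/174)
j=2 picked index 4: u0 ∈ [10/87, 34/87)
j=3 picked index 4: u0 ∈ [-3/58, 13/58)
j=4 picked index 5: u0 ∈ [5/87, 1/3)
j=5 picked index 5: u0 ∈ [-19/174, 1/6)
intersection: [10/87, 1/6)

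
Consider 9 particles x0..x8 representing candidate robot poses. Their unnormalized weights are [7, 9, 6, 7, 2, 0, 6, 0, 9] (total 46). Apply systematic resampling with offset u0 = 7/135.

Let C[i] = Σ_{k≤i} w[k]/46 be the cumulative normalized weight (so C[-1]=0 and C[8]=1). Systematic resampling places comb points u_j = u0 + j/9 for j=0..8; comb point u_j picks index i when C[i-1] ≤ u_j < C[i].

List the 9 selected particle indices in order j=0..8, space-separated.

C = [7/46, 8/23, 11/23, 29/46, 31/46, 31/46, 37/46, 37/46, 1]
j=0: u_0=7/135 ∈ [0, 7/46) → index 0
j=1: u_1=22/135 ∈ [7/46, 8/23) → index 1
j=2: u_2=37/135 ∈ [7/46, 8/23) → index 1
j=3: u_3=52/135 ∈ [8/23, 11/23) → index 2
j=4: u_4=67/135 ∈ [11/23, 29/46) → index 3
j=5: u_5=82/135 ∈ [11/23, 29/46) → index 3
j=6: u_6=97/135 ∈ [31/46, 37/46) → index 6
j=7: u_7=112/135 ∈ [37/46, 1) → index 8
j=8: u_8=127/135 ∈ [37/46, 1) → index 8

0 1 1 2 3 3 6 8 8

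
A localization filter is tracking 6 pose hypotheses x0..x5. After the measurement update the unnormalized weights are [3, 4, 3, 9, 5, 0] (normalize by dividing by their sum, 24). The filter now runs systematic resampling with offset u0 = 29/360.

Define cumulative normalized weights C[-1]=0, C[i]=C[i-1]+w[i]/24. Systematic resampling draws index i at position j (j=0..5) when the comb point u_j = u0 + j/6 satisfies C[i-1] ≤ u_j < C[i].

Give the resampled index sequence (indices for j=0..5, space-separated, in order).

C = [1/8, 7/24, 5/12, 19/24, 1, 1]
j=0: u_0=29/360 ∈ [0, 1/8) → index 0
j=1: u_1=89/360 ∈ [1/8, 7/24) → index 1
j=2: u_2=149/360 ∈ [7/24, 5/12) → index 2
j=3: u_3=209/360 ∈ [5/12, 19/24) → index 3
j=4: u_4=269/360 ∈ [5/12, 19/24) → index 3
j=5: u_5=329/360 ∈ [19/24, 1) → index 4

0 1 2 3 3 4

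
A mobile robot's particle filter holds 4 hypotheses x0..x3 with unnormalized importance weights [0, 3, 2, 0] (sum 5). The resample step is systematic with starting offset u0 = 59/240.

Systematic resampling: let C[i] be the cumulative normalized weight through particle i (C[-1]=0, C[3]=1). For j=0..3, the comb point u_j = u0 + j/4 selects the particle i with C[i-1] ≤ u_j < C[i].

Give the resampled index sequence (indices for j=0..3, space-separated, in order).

C = [0, 3/5, 1, 1]
j=0: u_0=59/240 ∈ [0, 3/5) → index 1
j=1: u_1=119/240 ∈ [0, 3/5) → index 1
j=2: u_2=179/240 ∈ [3/5, 1) → index 2
j=3: u_3=239/240 ∈ [3/5, 1) → index 2

1 1 2 2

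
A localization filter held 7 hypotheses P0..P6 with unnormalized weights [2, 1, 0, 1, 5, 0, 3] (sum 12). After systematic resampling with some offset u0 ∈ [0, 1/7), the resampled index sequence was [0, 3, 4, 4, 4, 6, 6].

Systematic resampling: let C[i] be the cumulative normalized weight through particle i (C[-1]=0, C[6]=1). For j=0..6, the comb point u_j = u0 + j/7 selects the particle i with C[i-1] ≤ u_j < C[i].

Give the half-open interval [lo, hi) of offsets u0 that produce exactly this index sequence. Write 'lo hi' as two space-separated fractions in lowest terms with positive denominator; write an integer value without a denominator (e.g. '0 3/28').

3/28 1/7

C = [1/6, 1/4, 1/4, 1/3, 3/4, 3/4, 1]
j=0 picked index 0: u0 ∈ [0, 1/6)
j=1 picked index 3: u0 ∈ [3/28, 4/21)
j=2 picked index 4: u0 ∈ [1/21, 13/28)
j=3 picked index 4: u0 ∈ [-2/21, 9/28)
j=4 picked index 4: u0 ∈ [-5/21, 5/28)
j=5 picked index 6: u0 ∈ [1/28, 2/7)
j=6 picked index 6: u0 ∈ [-3/28, 1/7)
intersection: [3/28, 1/7)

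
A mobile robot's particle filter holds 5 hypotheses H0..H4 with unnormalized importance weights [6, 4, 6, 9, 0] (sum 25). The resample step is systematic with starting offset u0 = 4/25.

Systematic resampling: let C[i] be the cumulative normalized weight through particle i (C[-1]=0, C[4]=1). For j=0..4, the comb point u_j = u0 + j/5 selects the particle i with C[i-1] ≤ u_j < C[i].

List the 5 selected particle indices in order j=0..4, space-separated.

C = [6/25, 2/5, 16/25, 1, 1]
j=0: u_0=4/25 ∈ [0, 6/25) → index 0
j=1: u_1=9/25 ∈ [6/25, 2/5) → index 1
j=2: u_2=14/25 ∈ [2/5, 16/25) → index 2
j=3: u_3=19/25 ∈ [16/25, 1) → index 3
j=4: u_4=24/25 ∈ [16/25, 1) → index 3

0 1 2 3 3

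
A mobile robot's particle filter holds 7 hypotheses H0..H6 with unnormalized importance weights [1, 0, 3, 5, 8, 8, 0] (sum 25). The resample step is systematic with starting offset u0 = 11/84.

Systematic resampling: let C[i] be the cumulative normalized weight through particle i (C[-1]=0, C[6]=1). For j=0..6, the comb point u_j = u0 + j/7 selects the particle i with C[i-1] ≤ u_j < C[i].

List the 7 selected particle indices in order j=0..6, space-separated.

2 3 4 4 5 5 5

C = [1/25, 1/25, 4/25, 9/25, 17/25, 1, 1]
j=0: u_0=11/84 ∈ [1/25, 4/25) → index 2
j=1: u_1=23/84 ∈ [4/25, 9/25) → index 3
j=2: u_2=5/12 ∈ [9/25, 17/25) → index 4
j=3: u_3=47/84 ∈ [9/25, 17/25) → index 4
j=4: u_4=59/84 ∈ [17/25, 1) → index 5
j=5: u_5=71/84 ∈ [17/25, 1) → index 5
j=6: u_6=83/84 ∈ [17/25, 1) → index 5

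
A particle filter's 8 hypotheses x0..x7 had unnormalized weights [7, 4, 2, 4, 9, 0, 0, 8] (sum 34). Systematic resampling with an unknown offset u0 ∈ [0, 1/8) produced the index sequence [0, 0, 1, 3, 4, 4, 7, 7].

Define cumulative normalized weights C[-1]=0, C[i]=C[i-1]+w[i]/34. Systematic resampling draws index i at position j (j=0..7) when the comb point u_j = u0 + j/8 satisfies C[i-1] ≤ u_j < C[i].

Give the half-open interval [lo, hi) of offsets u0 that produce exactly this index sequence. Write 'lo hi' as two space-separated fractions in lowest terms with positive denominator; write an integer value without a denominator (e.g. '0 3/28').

1/68 5/68

C = [7/34, 11/34, 13/34, 1/2, 13/17, 13/17, 13/17, 1]
j=0 picked index 0: u0 ∈ [0, 7/34)
j=1 picked index 0: u0 ∈ [-1/8, 11/136)
j=2 picked index 1: u0 ∈ [-3/68, 5/68)
j=3 picked index 3: u0 ∈ [1/136, 1/8)
j=4 picked index 4: u0 ∈ [0, 9/34)
j=5 picked index 4: u0 ∈ [-1/8, 19/136)
j=6 picked index 7: u0 ∈ [1/68, 1/4)
j=7 picked index 7: u0 ∈ [-15/136, 1/8)
intersection: [1/68, 5/68)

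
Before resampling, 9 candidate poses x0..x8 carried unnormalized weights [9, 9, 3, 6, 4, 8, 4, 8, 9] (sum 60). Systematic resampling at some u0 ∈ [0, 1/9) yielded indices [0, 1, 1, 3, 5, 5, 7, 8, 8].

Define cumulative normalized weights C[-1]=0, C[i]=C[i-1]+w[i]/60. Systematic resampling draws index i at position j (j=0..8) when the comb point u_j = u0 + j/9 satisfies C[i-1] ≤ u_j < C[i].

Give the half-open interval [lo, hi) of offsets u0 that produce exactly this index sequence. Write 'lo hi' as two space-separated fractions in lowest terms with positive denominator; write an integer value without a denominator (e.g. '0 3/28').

C = [3/20, 3/10, 7/20, 9/20, 31/60, 13/20, 43/60, 17/20, 1]
j=0 picked index 0: u0 ∈ [0, 3/20)
j=1 picked index 1: u0 ∈ [7/180, 17/90)
j=2 picked index 1: u0 ∈ [-13/180, 7/90)
j=3 picked index 3: u0 ∈ [1/60, 7/60)
j=4 picked index 5: u0 ∈ [13/180, 37/180)
j=5 picked index 5: u0 ∈ [-7/180, 17/180)
j=6 picked index 7: u0 ∈ [1/20, 11/60)
j=7 picked index 8: u0 ∈ [13/180, 2/9)
j=8 picked index 8: u0 ∈ [-7/180, 1/9)
intersection: [13/180, 7/90)

13/180 7/90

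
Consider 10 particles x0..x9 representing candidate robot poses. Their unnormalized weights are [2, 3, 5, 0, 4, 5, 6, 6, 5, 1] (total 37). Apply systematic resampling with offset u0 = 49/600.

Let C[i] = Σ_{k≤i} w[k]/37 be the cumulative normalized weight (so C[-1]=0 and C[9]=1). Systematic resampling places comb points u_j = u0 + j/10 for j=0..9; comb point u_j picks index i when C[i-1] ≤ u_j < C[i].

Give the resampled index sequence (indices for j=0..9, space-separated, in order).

C = [2/37, 5/37, 10/37, 10/37, 14/37, 19/37, 25/37, 31/37, 36/37, 1]
j=0: u_0=49/600 ∈ [2/37, 5/37) → index 1
j=1: u_1=109/600 ∈ [5/37, 10/37) → index 2
j=2: u_2=169/600 ∈ [10/37, 14/37) → index 4
j=3: u_3=229/600 ∈ [14/37, 19/37) → index 5
j=4: u_4=289/600 ∈ [14/37, 19/37) → index 5
j=5: u_5=349/600 ∈ [19/37, 25/37) → index 6
j=6: u_6=409/600 ∈ [25/37, 31/37) → index 7
j=7: u_7=469/600 ∈ [25/37, 31/37) → index 7
j=8: u_8=529/600 ∈ [31/37, 36/37) → index 8
j=9: u_9=589/600 ∈ [36/37, 1) → index 9

1 2 4 5 5 6 7 7 8 9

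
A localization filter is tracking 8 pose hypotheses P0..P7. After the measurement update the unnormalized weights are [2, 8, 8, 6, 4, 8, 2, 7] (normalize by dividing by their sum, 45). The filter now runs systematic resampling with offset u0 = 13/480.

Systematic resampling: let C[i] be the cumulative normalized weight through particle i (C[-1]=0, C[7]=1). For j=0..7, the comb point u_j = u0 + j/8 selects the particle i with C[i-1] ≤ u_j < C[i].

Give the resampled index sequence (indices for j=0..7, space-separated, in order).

C = [2/45, 2/9, 2/5, 8/15, 28/45, 4/5, 38/45, 1]
j=0: u_0=13/480 ∈ [0, 2/45) → index 0
j=1: u_1=73/480 ∈ [2/45, 2/9) → index 1
j=2: u_2=133/480 ∈ [2/9, 2/5) → index 2
j=3: u_3=193/480 ∈ [2/5, 8/15) → index 3
j=4: u_4=253/480 ∈ [2/5, 8/15) → index 3
j=5: u_5=313/480 ∈ [28/45, 4/5) → index 5
j=6: u_6=373/480 ∈ [28/45, 4/5) → index 5
j=7: u_7=433/480 ∈ [38/45, 1) → index 7

0 1 2 3 3 5 5 7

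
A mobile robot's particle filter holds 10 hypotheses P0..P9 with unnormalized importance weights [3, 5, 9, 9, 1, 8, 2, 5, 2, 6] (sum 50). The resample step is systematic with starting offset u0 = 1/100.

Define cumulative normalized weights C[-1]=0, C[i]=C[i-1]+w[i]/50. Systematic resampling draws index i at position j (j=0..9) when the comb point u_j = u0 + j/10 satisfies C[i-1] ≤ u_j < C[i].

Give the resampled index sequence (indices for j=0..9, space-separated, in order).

C = [3/50, 4/25, 17/50, 13/25, 27/50, 7/10, 37/50, 21/25, 22/25, 1]
j=0: u_0=1/100 ∈ [0, 3/50) → index 0
j=1: u_1=11/100 ∈ [3/50, 4/25) → index 1
j=2: u_2=21/100 ∈ [4/25, 17/50) → index 2
j=3: u_3=31/100 ∈ [4/25, 17/50) → index 2
j=4: u_4=41/100 ∈ [17/50, 13/25) → index 3
j=5: u_5=51/100 ∈ [17/50, 13/25) → index 3
j=6: u_6=61/100 ∈ [27/50, 7/10) → index 5
j=7: u_7=71/100 ∈ [7/10, 37/50) → index 6
j=8: u_8=81/100 ∈ [37/50, 21/25) → index 7
j=9: u_9=91/100 ∈ [22/25, 1) → index 9

0 1 2 2 3 3 5 6 7 9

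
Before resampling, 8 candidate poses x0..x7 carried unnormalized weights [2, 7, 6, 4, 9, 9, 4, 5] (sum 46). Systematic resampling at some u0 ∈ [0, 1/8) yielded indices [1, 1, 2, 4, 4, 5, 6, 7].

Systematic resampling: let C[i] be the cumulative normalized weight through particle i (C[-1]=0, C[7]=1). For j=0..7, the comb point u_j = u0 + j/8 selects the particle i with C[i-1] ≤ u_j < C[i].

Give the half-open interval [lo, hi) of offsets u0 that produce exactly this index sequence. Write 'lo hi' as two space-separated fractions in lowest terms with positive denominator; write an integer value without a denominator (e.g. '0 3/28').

C = [1/23, 9/46, 15/46, 19/46, 14/23, 37/46, 41/46, 1]
j=0 picked index 1: u0 ∈ [1/23, 9/46)
j=1 picked index 1: u0 ∈ [-15/184, 13/184)
j=2 picked index 2: u0 ∈ [-5/92, 7/92)
j=3 picked index 4: u0 ∈ [7/184, 43/184)
j=4 picked index 4: u0 ∈ [-2/23, 5/46)
j=5 picked index 5: u0 ∈ [-3/184, 33/184)
j=6 picked index 6: u0 ∈ [5/92, 13/92)
j=7 picked index 7: u0 ∈ [3/184, 1/8)
intersection: [5/92, 13/184)

5/92 13/184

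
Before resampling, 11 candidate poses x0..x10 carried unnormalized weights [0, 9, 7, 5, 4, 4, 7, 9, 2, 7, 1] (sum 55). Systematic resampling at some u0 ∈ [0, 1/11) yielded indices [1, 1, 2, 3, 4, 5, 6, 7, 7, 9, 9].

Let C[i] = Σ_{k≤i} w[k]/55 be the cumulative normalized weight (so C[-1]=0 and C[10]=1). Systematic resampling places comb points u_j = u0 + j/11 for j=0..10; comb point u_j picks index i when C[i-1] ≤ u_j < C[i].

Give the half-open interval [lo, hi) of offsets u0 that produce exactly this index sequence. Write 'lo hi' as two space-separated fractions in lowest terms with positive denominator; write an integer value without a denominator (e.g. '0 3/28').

C = [0, 9/55, 16/55, 21/55, 5/11, 29/55, 36/55, 9/11, 47/55, 54/55, 1]
j=0 picked index 1: u0 ∈ [0, 9/55)
j=1 picked index 1: u0 ∈ [-1/11, 4/55)
j=2 picked index 2: u0 ∈ [-1/55, 6/55)
j=3 picked index 3: u0 ∈ [1/55, 6/55)
j=4 picked index 4: u0 ∈ [1/55, 1/11)
j=5 picked index 5: u0 ∈ [0, 4/55)
j=6 picked index 6: u0 ∈ [-1/55, 6/55)
j=7 picked index 7: u0 ∈ [1/55, 2/11)
j=8 picked index 7: u0 ∈ [-4/55, 1/11)
j=9 picked index 9: u0 ∈ [2/55, 9/55)
j=10 picked index 9: u0 ∈ [-3/55, 4/55)
intersection: [2/55, 4/55)

2/55 4/55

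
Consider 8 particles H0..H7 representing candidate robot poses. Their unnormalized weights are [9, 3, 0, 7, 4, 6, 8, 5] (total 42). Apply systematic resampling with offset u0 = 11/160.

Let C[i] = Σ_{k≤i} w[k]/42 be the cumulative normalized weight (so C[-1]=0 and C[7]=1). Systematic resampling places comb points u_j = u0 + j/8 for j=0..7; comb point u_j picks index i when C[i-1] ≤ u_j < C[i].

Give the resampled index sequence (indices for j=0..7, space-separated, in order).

0 0 3 3 5 6 6 7

C = [3/14, 2/7, 2/7, 19/42, 23/42, 29/42, 37/42, 1]
j=0: u_0=11/160 ∈ [0, 3/14) → index 0
j=1: u_1=31/160 ∈ [0, 3/14) → index 0
j=2: u_2=51/160 ∈ [2/7, 19/42) → index 3
j=3: u_3=71/160 ∈ [2/7, 19/42) → index 3
j=4: u_4=91/160 ∈ [23/42, 29/42) → index 5
j=5: u_5=111/160 ∈ [29/42, 37/42) → index 6
j=6: u_6=131/160 ∈ [29/42, 37/42) → index 6
j=7: u_7=151/160 ∈ [37/42, 1) → index 7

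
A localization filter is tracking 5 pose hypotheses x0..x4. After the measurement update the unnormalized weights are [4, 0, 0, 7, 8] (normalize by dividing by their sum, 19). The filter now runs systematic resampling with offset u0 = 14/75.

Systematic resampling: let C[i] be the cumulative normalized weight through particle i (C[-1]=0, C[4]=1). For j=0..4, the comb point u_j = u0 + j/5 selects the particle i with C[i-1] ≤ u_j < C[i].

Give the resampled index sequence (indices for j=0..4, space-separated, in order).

C = [4/19, 4/19, 4/19, 11/19, 1]
j=0: u_0=14/75 ∈ [0, 4/19) → index 0
j=1: u_1=29/75 ∈ [4/19, 11/19) → index 3
j=2: u_2=44/75 ∈ [11/19, 1) → index 4
j=3: u_3=59/75 ∈ [11/19, 1) → index 4
j=4: u_4=74/75 ∈ [11/19, 1) → index 4

0 3 4 4 4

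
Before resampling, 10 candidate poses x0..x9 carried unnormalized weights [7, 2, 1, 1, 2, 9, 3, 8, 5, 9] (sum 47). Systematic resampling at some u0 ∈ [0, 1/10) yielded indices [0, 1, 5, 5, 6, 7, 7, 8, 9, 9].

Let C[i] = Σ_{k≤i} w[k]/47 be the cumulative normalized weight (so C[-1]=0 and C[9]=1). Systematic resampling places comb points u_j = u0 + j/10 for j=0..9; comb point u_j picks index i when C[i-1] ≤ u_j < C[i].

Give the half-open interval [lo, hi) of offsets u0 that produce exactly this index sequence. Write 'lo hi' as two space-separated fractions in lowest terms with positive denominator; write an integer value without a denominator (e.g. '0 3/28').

C = [7/47, 9/47, 10/47, 11/47, 13/47, 22/47, 25/47, 33/47, 38/47, 1]
j=0 picked index 0: u0 ∈ [0, 7/47)
j=1 picked index 1: u0 ∈ [23/470, 43/470)
j=2 picked index 5: u0 ∈ [18/235, 63/235)
j=3 picked index 5: u0 ∈ [-11/470, 79/470)
j=4 picked index 6: u0 ∈ [16/235, 31/235)
j=5 picked index 7: u0 ∈ [3/94, 19/94)
j=6 picked index 7: u0 ∈ [-16/235, 24/235)
j=7 picked index 8: u0 ∈ [1/470, 51/470)
j=8 picked index 9: u0 ∈ [2/235, 1/5)
j=9 picked index 9: u0 ∈ [-43/470, 1/10)
intersection: [18/235, 43/470)

18/235 43/470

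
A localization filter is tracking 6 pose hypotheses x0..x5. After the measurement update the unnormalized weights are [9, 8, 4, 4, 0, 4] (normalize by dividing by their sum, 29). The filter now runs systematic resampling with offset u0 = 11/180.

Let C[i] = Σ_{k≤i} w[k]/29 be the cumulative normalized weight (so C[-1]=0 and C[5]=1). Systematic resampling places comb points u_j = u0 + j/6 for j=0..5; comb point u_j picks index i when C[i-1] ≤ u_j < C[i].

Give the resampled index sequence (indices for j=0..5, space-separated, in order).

0 0 1 1 3 5

C = [9/29, 17/29, 21/29, 25/29, 25/29, 1]
j=0: u_0=11/180 ∈ [0, 9/29) → index 0
j=1: u_1=41/180 ∈ [0, 9/29) → index 0
j=2: u_2=71/180 ∈ [9/29, 17/29) → index 1
j=3: u_3=101/180 ∈ [9/29, 17/29) → index 1
j=4: u_4=131/180 ∈ [21/29, 25/29) → index 3
j=5: u_5=161/180 ∈ [25/29, 1) → index 5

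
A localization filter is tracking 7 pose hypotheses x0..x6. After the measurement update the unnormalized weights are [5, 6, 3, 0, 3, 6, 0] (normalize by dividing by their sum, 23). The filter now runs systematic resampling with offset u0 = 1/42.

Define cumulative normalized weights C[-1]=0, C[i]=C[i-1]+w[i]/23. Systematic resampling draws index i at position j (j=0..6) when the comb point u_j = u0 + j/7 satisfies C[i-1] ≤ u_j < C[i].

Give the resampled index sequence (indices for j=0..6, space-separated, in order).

C = [5/23, 11/23, 14/23, 14/23, 17/23, 1, 1]
j=0: u_0=1/42 ∈ [0, 5/23) → index 0
j=1: u_1=1/6 ∈ [0, 5/23) → index 0
j=2: u_2=13/42 ∈ [5/23, 11/23) → index 1
j=3: u_3=19/42 ∈ [5/23, 11/23) → index 1
j=4: u_4=25/42 ∈ [11/23, 14/23) → index 2
j=5: u_5=31/42 ∈ [14/23, 17/23) → index 4
j=6: u_6=37/42 ∈ [17/23, 1) → index 5

0 0 1 1 2 4 5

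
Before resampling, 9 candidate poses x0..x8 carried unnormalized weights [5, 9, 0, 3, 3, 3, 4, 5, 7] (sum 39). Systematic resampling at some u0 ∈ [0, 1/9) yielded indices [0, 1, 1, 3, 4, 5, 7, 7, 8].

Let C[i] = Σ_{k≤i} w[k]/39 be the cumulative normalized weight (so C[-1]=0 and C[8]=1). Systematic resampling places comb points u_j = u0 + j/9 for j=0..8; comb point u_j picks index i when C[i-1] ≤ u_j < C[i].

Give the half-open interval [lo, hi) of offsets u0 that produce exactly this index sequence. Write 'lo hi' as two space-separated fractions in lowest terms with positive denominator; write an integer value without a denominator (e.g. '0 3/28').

1/39 4/117

C = [5/39, 14/39, 14/39, 17/39, 20/39, 23/39, 9/13, 32/39, 1]
j=0 picked index 0: u0 ∈ [0, 5/39)
j=1 picked index 1: u0 ∈ [2/117, 29/117)
j=2 picked index 1: u0 ∈ [-11/117, 16/117)
j=3 picked index 3: u0 ∈ [1/39, 4/39)
j=4 picked index 4: u0 ∈ [-1/117, 8/117)
j=5 picked index 5: u0 ∈ [-5/117, 4/117)
j=6 picked index 7: u0 ∈ [1/39, 2/13)
j=7 picked index 7: u0 ∈ [-10/117, 5/117)
j=8 picked index 8: u0 ∈ [-8/117, 1/9)
intersection: [1/39, 4/117)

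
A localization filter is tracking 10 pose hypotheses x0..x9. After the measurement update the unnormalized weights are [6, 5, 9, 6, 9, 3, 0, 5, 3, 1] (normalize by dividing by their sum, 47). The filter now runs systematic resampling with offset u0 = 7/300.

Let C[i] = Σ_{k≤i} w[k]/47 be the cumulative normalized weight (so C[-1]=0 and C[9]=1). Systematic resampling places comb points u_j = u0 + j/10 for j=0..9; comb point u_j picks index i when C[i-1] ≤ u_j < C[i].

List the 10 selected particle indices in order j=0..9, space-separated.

0 0 1 2 2 3 4 4 7 8

C = [6/47, 11/47, 20/47, 26/47, 35/47, 38/47, 38/47, 43/47, 46/47, 1]
j=0: u_0=7/300 ∈ [0, 6/47) → index 0
j=1: u_1=37/300 ∈ [0, 6/47) → index 0
j=2: u_2=67/300 ∈ [6/47, 11/47) → index 1
j=3: u_3=97/300 ∈ [11/47, 20/47) → index 2
j=4: u_4=127/300 ∈ [11/47, 20/47) → index 2
j=5: u_5=157/300 ∈ [20/47, 26/47) → index 3
j=6: u_6=187/300 ∈ [26/47, 35/47) → index 4
j=7: u_7=217/300 ∈ [26/47, 35/47) → index 4
j=8: u_8=247/300 ∈ [38/47, 43/47) → index 7
j=9: u_9=277/300 ∈ [43/47, 46/47) → index 8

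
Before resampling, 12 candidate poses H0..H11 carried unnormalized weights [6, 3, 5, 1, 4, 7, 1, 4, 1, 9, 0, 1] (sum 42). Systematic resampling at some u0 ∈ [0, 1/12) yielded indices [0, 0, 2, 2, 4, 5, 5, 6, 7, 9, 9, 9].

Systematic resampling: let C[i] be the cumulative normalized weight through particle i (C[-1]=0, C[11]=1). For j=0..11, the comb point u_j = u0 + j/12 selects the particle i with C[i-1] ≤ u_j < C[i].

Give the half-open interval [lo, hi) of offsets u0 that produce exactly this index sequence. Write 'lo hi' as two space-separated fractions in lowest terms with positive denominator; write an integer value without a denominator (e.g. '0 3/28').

C = [1/7, 3/14, 1/3, 5/14, 19/42, 13/21, 9/14, 31/42, 16/21, 41/42, 41/42, 1]
j=0 picked index 0: u0 ∈ [0, 1/7)
j=1 picked index 0: u0 ∈ [-1/12, 5/84)
j=2 picked index 2: u0 ∈ [1/21, 1/6)
j=3 picked index 2: u0 ∈ [-1/28, 1/12)
j=4 picked index 4: u0 ∈ [1/42, 5/42)
j=5 picked index 5: u0 ∈ [1/28, 17/84)
j=6 picked index 5: u0 ∈ [-1/21, 5/42)
j=7 picked index 6: u0 ∈ [1/28, 5/84)
j=8 picked index 7: u0 ∈ [-1/42, 1/14)
j=9 picked index 9: u0 ∈ [1/84, 19/84)
j=10 picked index 9: u0 ∈ [-1/14, 1/7)
j=11 picked index 9: u0 ∈ [-13/84, 5/84)
intersection: [1/21, 5/84)

1/21 5/84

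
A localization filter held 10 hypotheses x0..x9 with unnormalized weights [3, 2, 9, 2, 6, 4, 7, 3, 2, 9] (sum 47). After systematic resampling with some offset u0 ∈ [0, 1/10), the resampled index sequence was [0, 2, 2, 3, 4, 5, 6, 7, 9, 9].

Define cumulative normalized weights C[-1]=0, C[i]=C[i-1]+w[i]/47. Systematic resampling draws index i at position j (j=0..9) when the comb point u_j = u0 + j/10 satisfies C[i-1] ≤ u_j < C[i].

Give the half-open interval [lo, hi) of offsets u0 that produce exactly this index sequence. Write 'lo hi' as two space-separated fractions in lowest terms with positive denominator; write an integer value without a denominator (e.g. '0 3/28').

C = [3/47, 5/47, 14/47, 16/47, 22/47, 26/47, 33/47, 36/47, 38/47, 1]
j=0 picked index 0: u0 ∈ [0, 3/47)
j=1 picked index 2: u0 ∈ [3/470, 93/470)
j=2 picked index 2: u0 ∈ [-22/235, 23/235)
j=3 picked index 3: u0 ∈ [-1/470, 19/470)
j=4 picked index 4: u0 ∈ [-14/235, 16/235)
j=5 picked index 5: u0 ∈ [-3/94, 5/94)
j=6 picked index 6: u0 ∈ [-11/235, 24/235)
j=7 picked index 7: u0 ∈ [1/470, 31/470)
j=8 picked index 9: u0 ∈ [2/235, 1/5)
j=9 picked index 9: u0 ∈ [-43/470, 1/10)
intersection: [2/235, 19/470)

2/235 19/470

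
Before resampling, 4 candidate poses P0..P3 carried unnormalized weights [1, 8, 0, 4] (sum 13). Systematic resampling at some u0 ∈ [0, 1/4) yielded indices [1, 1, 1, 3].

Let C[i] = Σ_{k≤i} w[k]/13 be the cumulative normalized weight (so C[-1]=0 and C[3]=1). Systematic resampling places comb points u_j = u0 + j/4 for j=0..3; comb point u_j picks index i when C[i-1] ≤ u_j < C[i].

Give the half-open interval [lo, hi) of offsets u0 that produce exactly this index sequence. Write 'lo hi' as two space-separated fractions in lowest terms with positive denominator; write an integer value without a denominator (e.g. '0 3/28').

1/13 5/26

C = [1/13, 9/13, 9/13, 1]
j=0 picked index 1: u0 ∈ [1/13, 9/13)
j=1 picked index 1: u0 ∈ [-9/52, 23/52)
j=2 picked index 1: u0 ∈ [-11/26, 5/26)
j=3 picked index 3: u0 ∈ [-3/52, 1/4)
intersection: [1/13, 5/26)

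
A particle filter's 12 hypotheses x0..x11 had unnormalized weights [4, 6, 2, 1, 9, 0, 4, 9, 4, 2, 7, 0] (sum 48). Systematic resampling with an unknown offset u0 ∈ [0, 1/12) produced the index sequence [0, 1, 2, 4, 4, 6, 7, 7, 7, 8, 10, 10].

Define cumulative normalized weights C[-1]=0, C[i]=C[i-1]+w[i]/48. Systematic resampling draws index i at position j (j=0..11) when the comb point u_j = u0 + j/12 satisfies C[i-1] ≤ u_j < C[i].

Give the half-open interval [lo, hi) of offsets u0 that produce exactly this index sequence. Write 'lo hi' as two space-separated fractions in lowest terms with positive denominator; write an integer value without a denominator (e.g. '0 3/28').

C = [1/12, 5/24, 1/4, 13/48, 11/24, 11/24, 13/24, 35/48, 13/16, 41/48, 1, 1]
j=0 picked index 0: u0 ∈ [0, 1/12)
j=1 picked index 1: u0 ∈ [0, 1/8)
j=2 picked index 2: u0 ∈ [1/24, 1/12)
j=3 picked index 4: u0 ∈ [1/48, 5/24)
j=4 picked index 4: u0 ∈ [-1/16, 1/8)
j=5 picked index 6: u0 ∈ [1/24, 1/8)
j=6 picked index 7: u0 ∈ [1/24, 11/48)
j=7 picked index 7: u0 ∈ [-1/24, 7/48)
j=8 picked index 7: u0 ∈ [-1/8, 1/16)
j=9 picked index 8: u0 ∈ [-1/48, 1/16)
j=10 picked index 10: u0 ∈ [1/48, 1/6)
j=11 picked index 10: u0 ∈ [-1/16, 1/12)
intersection: [1/24, 1/16)

1/24 1/16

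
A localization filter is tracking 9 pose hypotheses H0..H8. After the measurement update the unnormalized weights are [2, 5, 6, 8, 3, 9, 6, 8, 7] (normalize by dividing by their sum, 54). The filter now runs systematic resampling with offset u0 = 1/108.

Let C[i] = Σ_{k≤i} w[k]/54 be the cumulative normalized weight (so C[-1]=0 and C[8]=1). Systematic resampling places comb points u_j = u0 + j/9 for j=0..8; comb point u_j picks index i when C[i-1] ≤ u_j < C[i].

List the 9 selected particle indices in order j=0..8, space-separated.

0 1 2 3 5 5 6 7 8

C = [1/27, 7/54, 13/54, 7/18, 4/9, 11/18, 13/18, 47/54, 1]
j=0: u_0=1/108 ∈ [0, 1/27) → index 0
j=1: u_1=13/108 ∈ [1/27, 7/54) → index 1
j=2: u_2=25/108 ∈ [7/54, 13/54) → index 2
j=3: u_3=37/108 ∈ [13/54, 7/18) → index 3
j=4: u_4=49/108 ∈ [4/9, 11/18) → index 5
j=5: u_5=61/108 ∈ [4/9, 11/18) → index 5
j=6: u_6=73/108 ∈ [11/18, 13/18) → index 6
j=7: u_7=85/108 ∈ [13/18, 47/54) → index 7
j=8: u_8=97/108 ∈ [47/54, 1) → index 8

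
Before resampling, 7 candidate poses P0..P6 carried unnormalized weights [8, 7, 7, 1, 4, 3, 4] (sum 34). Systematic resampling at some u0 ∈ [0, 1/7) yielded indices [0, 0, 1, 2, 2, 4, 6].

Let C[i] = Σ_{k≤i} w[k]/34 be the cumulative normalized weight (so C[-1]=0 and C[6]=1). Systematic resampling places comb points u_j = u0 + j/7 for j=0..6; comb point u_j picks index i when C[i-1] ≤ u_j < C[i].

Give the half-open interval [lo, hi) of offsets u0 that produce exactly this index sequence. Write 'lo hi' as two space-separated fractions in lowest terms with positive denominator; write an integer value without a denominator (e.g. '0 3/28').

C = [4/17, 15/34, 11/17, 23/34, 27/34, 15/17, 1]
j=0 picked index 0: u0 ∈ [0, 4/17)
j=1 picked index 0: u0 ∈ [-1/7, 11/119)
j=2 picked index 1: u0 ∈ [-6/119, 37/238)
j=3 picked index 2: u0 ∈ [3/238, 26/119)
j=4 picked index 2: u0 ∈ [-31/238, 9/119)
j=5 picked index 4: u0 ∈ [-9/238, 19/238)
j=6 picked index 6: u0 ∈ [3/119, 1/7)
intersection: [3/119, 9/119)

3/119 9/119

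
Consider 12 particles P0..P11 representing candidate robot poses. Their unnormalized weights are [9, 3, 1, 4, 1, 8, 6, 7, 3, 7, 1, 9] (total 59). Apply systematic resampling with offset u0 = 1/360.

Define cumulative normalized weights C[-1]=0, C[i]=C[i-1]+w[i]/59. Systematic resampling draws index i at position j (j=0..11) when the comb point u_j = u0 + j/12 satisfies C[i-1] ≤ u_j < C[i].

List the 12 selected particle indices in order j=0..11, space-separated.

0 0 1 3 5 5 6 7 8 9 10 11

C = [9/59, 12/59, 13/59, 17/59, 18/59, 26/59, 32/59, 39/59, 42/59, 49/59, 50/59, 1]
j=0: u_0=1/360 ∈ [0, 9/59) → index 0
j=1: u_1=31/360 ∈ [0, 9/59) → index 0
j=2: u_2=61/360 ∈ [9/59, 12/59) → index 1
j=3: u_3=91/360 ∈ [13/59, 17/59) → index 3
j=4: u_4=121/360 ∈ [18/59, 26/59) → index 5
j=5: u_5=151/360 ∈ [18/59, 26/59) → index 5
j=6: u_6=181/360 ∈ [26/59, 32/59) → index 6
j=7: u_7=211/360 ∈ [32/59, 39/59) → index 7
j=8: u_8=241/360 ∈ [39/59, 42/59) → index 8
j=9: u_9=271/360 ∈ [42/59, 49/59) → index 9
j=10: u_10=301/360 ∈ [49/59, 50/59) → index 10
j=11: u_11=331/360 ∈ [50/59, 1) → index 11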